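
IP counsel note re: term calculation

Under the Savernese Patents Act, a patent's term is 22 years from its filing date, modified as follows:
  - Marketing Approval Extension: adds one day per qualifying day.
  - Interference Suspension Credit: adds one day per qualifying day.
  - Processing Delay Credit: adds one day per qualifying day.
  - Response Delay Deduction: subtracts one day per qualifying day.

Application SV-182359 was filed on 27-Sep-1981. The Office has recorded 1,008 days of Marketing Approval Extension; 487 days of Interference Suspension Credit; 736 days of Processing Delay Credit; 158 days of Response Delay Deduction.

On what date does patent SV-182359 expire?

2009-05-31

Base term: filing date + 22 years → 27 September 2003.
Marketing Approval Extension: +1008 days → 1 July 2006.
Interference Suspension Credit: +487 days → 31 October 2007.
Processing Delay Credit: +736 days → 5 November 2009.
Response Delay Deduction: −158 days → 31 May 2009.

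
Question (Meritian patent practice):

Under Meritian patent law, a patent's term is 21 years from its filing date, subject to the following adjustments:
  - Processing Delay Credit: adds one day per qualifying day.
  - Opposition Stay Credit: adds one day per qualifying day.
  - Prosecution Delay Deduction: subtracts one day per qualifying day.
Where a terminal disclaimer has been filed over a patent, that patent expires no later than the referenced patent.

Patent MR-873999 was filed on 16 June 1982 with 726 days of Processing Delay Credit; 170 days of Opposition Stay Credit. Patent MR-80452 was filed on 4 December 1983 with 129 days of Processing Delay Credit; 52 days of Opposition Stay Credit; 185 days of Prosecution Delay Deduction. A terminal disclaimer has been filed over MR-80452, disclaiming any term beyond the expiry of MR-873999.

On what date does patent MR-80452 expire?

2004-11-30

Natural term of MR-80452:
  Base: filing + 21 years → 4 December 2004.
  Processing Delay Credit: +129 days → 12 April 2005.
  Opposition Stay Credit: +52 days → 3 June 2005.
  Prosecution Delay Deduction: −185 days → 30 November 2004.
Expiry of referenced patent MR-873999:
  Base: filing + 21 years → 16 June 2003.
  Processing Delay Credit: +726 days → 11 June 2005.
  Opposition Stay Credit: +170 days → 28 November 2005.
Terminal disclaimer: MR-80452 expires on the earlier of 30 November 2004 and 28 November 2005.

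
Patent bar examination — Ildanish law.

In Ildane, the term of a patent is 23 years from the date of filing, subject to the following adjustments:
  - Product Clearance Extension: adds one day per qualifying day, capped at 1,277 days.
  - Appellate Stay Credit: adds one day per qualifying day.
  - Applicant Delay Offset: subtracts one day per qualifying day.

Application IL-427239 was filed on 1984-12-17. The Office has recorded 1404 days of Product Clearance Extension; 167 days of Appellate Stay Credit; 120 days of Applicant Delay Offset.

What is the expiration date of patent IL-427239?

Base term: filing date + 23 years → 17 December 2007.
Product Clearance Extension: 1404 days claimed exceeds the 1277-day cap, so +1277 days → 16 June 2011.
Appellate Stay Credit: +167 days → 30 November 2011.
Applicant Delay Offset: −120 days → 2 August 2011.

August 2, 2011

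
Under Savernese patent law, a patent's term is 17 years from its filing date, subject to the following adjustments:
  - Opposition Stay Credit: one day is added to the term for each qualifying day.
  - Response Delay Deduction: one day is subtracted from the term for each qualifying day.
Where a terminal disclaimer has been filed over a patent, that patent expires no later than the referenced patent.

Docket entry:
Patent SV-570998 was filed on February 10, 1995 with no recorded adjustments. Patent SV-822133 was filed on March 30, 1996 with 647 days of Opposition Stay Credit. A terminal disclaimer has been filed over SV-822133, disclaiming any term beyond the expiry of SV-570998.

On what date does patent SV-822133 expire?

2012-02-10

Natural term of SV-822133:
  Base: filing + 17 years → 30 March 2013.
  Opposition Stay Credit: +647 days → 6 January 2015.
Expiry of referenced patent SV-570998:
  Base: filing + 17 years → 10 February 2012.
Terminal disclaimer: SV-822133 expires on the earlier of 6 January 2015 and 10 February 2012.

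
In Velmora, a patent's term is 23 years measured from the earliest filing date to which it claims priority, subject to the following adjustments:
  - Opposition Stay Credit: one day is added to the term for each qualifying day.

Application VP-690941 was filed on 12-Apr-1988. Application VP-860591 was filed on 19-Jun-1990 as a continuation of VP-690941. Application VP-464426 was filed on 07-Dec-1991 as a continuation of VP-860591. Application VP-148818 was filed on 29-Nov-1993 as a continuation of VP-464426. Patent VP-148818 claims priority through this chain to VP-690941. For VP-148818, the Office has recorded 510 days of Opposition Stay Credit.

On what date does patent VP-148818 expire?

September 3, 2012

Earliest priority filing: 12 April 1988.
Base term: 12 April 1988 + 23 years → 12 April 2011.
Opposition Stay Credit: +510 days → 3 September 2012.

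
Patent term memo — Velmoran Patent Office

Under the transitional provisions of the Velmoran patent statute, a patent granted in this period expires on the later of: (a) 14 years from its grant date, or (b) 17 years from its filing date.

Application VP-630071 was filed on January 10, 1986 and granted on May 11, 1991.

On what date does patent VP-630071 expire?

2005-05-11

(a) grant + 14 years → 11 May 2005.
(b) filing + 17 years → 10 January 2003.
Later of the two: 11 May 2005.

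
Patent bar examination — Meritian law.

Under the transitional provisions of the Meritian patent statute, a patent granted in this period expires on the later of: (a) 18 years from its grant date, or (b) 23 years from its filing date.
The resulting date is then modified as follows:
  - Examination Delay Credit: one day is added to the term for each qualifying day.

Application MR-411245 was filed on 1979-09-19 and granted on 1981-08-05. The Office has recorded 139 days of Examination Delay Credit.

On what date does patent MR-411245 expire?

(a) grant + 18 years → 5 August 1999.
(b) filing + 23 years → 19 September 2002.
Later of the two: 19 September 2002.
Examination Delay Credit: +139 days → 5 February 2003.

2003-02-05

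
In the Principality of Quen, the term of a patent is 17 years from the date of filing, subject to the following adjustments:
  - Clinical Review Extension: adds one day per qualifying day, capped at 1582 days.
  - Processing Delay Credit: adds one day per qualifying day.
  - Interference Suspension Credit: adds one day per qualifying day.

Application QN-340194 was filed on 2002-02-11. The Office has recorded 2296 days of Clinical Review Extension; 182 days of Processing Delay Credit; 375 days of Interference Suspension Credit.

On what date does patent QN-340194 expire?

December 20, 2024

Base term: filing date + 17 years → 11 February 2019.
Clinical Review Extension: 2296 days claimed exceeds the 1582-day cap, so +1582 days → 12 June 2023.
Processing Delay Credit: +182 days → 11 December 2023.
Interference Suspension Credit: +375 days → 20 December 2024.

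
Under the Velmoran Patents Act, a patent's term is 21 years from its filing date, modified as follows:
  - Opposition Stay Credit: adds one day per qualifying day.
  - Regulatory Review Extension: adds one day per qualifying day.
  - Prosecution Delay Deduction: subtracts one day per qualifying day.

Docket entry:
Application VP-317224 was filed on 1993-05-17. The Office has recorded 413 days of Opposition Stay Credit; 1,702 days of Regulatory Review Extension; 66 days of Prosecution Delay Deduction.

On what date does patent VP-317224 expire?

Base term: filing date + 21 years → 17 May 2014.
Opposition Stay Credit: +413 days → 4 July 2015.
Regulatory Review Extension: +1702 days → 1 March 2020.
Prosecution Delay Deduction: −66 days → 26 December 2019.

December 26, 2019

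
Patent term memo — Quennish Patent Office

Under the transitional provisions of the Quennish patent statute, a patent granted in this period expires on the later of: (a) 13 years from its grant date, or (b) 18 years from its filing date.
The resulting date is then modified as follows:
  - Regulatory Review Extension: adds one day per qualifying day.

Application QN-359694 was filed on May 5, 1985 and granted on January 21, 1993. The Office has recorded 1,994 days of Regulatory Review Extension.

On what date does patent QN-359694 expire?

July 8, 2011

(a) grant + 13 years → 21 January 2006.
(b) filing + 18 years → 5 May 2003.
Later of the two: 21 January 2006.
Regulatory Review Extension: +1994 days → 8 July 2011.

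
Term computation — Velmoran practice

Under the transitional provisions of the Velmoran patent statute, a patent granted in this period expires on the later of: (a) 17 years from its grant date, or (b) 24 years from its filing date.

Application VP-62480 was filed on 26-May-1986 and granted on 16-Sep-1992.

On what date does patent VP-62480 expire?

2010-05-26

(a) grant + 17 years → 16 September 2009.
(b) filing + 24 years → 26 May 2010.
Later of the two: 26 May 2010.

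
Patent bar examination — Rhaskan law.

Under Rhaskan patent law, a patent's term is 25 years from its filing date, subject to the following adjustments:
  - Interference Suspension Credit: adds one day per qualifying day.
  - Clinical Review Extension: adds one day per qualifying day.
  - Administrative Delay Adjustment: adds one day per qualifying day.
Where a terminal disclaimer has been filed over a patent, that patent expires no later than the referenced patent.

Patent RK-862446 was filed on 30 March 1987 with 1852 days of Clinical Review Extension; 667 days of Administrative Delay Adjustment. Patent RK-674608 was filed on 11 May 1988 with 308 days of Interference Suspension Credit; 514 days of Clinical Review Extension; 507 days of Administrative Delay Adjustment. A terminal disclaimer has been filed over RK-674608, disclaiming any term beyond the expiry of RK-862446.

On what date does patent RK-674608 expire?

2016-12-30

Natural term of RK-674608:
  Base: filing + 25 years → 11 May 2013.
  Interference Suspension Credit: +308 days → 15 March 2014.
  Clinical Review Extension: +514 days → 11 August 2015.
  Administrative Delay Adjustment: +507 days → 30 December 2016.
Expiry of referenced patent RK-862446:
  Base: filing + 25 years → 30 March 2012.
  Clinical Review Extension: +1852 days → 25 April 2017.
  Administrative Delay Adjustment: +667 days → 21 February 2019.
Terminal disclaimer: RK-674608 expires on the earlier of 30 December 2016 and 21 February 2019.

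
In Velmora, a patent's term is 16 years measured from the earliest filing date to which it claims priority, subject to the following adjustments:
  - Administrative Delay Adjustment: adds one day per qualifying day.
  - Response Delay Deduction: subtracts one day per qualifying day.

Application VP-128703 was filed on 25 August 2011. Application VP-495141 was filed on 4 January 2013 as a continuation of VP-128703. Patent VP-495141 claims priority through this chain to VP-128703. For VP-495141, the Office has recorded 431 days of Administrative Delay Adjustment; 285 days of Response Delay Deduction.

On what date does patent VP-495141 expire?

Earliest priority filing: 25 August 2011.
Base term: 25 August 2011 + 16 years → 25 August 2027.
Administrative Delay Adjustment: +431 days → 29 October 2028.
Response Delay Deduction: −285 days → 18 January 2028.

2028-01-18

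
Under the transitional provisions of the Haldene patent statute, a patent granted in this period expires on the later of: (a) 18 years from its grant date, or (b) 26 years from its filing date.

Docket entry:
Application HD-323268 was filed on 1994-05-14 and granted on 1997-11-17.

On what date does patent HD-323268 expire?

2020-05-14

(a) grant + 18 years → 17 November 2015.
(b) filing + 26 years → 14 May 2020.
Later of the two: 14 May 2020.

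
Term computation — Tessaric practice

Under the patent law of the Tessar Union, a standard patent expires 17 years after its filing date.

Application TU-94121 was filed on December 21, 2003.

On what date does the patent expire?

Filing date + 17 years → 21 December 2020.

2020-12-21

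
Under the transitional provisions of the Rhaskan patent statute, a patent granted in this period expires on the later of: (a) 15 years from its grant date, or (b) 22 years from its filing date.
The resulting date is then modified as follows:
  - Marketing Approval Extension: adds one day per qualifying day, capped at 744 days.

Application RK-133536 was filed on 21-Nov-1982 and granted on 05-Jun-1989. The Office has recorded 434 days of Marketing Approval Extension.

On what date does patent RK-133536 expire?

January 29, 2006

(a) grant + 15 years → 5 June 2004.
(b) filing + 22 years → 21 November 2004.
Later of the two: 21 November 2004.
Marketing Approval Extension: 434 days (within the 744-day cap) → +434 days → 29 January 2006.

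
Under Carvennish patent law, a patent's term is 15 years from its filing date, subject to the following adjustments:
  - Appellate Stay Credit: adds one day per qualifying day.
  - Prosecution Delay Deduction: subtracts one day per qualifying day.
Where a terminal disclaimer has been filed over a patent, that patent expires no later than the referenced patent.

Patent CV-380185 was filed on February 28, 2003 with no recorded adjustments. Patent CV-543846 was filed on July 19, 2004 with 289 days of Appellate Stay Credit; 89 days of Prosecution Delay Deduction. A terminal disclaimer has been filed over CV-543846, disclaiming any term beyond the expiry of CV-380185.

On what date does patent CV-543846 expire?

Natural term of CV-543846:
  Base: filing + 15 years → 19 July 2019.
  Appellate Stay Credit: +289 days → 3 May 2020.
  Prosecution Delay Deduction: −89 days → 4 February 2020.
Expiry of referenced patent CV-380185:
  Base: filing + 15 years → 28 February 2018.
Terminal disclaimer: CV-543846 expires on the earlier of 4 February 2020 and 28 February 2018.

February 28, 2018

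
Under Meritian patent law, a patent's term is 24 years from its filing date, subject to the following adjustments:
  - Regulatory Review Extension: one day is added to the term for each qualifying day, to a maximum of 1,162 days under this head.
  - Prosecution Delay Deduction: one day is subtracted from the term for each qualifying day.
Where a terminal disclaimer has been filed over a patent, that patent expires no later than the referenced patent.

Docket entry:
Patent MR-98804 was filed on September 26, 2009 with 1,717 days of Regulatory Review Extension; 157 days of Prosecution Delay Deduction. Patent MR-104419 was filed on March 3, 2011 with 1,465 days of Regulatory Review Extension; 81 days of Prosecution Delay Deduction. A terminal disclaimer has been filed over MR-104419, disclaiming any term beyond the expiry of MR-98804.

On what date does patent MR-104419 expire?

June 27, 2036

Natural term of MR-104419:
  Base: filing + 24 years → 3 March 2035.
  Regulatory Review Extension: 1465 days claimed exceeds the 1162-day cap, so +1162 days → 8 May 2038.
  Prosecution Delay Deduction: −81 days → 16 February 2038.
Expiry of referenced patent MR-98804:
  Base: filing + 24 years → 26 September 2033.
  Regulatory Review Extension: 1717 days claimed exceeds the 1162-day cap, so +1162 days → 1 December 2036.
  Prosecution Delay Deduction: −157 days → 27 June 2036.
Terminal disclaimer: MR-104419 expires on the earlier of 16 February 2038 and 27 June 2036.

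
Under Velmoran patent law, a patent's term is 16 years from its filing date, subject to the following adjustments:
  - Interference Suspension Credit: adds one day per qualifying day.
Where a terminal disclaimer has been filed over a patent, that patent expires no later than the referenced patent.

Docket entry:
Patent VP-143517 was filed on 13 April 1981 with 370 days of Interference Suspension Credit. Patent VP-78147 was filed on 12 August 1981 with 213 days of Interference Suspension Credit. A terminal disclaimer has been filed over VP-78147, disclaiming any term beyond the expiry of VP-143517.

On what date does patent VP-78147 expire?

1998-03-13

Natural term of VP-78147:
  Base: filing + 16 years → 12 August 1997.
  Interference Suspension Credit: +213 days → 13 March 1998.
Expiry of referenced patent VP-143517:
  Base: filing + 16 years → 13 April 1997.
  Interference Suspension Credit: +370 days → 18 April 1998.
Terminal disclaimer: VP-78147 expires on the earlier of 13 March 1998 and 18 April 1998.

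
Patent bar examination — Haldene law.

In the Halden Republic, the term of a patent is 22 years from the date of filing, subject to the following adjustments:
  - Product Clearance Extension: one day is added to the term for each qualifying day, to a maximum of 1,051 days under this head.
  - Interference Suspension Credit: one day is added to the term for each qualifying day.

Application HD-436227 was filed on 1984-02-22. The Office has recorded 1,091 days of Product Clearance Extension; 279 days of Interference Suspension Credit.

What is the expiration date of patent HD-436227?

October 14, 2009

Base term: filing date + 22 years → 22 February 2006.
Product Clearance Extension: 1091 days claimed exceeds the 1051-day cap, so +1051 days → 8 January 2009.
Interference Suspension Credit: +279 days → 14 October 2009.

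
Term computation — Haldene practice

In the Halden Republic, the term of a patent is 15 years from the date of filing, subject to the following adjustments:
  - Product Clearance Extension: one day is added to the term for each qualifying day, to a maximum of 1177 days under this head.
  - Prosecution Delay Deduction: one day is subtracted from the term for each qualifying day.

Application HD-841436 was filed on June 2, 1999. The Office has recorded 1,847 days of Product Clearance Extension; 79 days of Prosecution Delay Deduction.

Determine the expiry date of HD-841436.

2017-06-04

Base term: filing date + 15 years → 2 June 2014.
Product Clearance Extension: 1847 days claimed exceeds the 1177-day cap, so +1177 days → 22 August 2017.
Prosecution Delay Deduction: −79 days → 4 June 2017.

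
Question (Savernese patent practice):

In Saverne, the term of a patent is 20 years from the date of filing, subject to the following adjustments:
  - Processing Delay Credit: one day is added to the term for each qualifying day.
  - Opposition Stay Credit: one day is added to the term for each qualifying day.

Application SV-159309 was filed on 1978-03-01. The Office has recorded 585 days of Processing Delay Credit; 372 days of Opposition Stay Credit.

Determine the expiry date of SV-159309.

Base term: filing date + 20 years → 1 March 1998.
Processing Delay Credit: +585 days → 7 October 1999.
Opposition Stay Credit: +372 days → 13 October 2000.

October 13, 2000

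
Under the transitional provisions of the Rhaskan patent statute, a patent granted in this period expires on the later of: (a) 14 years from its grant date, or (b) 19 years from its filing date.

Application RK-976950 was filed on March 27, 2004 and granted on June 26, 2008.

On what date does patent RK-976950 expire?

March 27, 2023

(a) grant + 14 years → 26 June 2022.
(b) filing + 19 years → 27 March 2023.
Later of the two: 27 March 2023.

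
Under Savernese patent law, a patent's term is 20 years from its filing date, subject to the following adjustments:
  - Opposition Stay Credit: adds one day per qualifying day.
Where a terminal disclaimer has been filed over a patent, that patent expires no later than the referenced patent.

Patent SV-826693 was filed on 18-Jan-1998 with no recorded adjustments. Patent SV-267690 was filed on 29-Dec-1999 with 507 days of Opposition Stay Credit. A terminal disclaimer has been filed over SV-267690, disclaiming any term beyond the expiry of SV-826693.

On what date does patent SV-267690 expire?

Natural term of SV-267690:
  Base: filing + 20 years → 29 December 2019.
  Opposition Stay Credit: +507 days → 19 May 2021.
Expiry of referenced patent SV-826693:
  Base: filing + 20 years → 18 January 2018.
Terminal disclaimer: SV-267690 expires on the earlier of 19 May 2021 and 18 January 2018.

2018-01-18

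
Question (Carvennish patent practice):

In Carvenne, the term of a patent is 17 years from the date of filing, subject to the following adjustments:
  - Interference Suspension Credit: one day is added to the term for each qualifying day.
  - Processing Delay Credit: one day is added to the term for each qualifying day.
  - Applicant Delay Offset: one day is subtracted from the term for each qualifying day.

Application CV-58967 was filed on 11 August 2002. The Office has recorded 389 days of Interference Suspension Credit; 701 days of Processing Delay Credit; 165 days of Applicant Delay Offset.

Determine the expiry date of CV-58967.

Base term: filing date + 17 years → 11 August 2019.
Interference Suspension Credit: +389 days → 3 September 2020.
Processing Delay Credit: +701 days → 5 August 2022.
Applicant Delay Offset: −165 days → 21 February 2022.

February 21, 2022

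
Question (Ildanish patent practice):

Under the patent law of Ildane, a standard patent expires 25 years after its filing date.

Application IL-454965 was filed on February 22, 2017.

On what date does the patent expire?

Filing date + 25 years → 22 February 2042.

February 22, 2042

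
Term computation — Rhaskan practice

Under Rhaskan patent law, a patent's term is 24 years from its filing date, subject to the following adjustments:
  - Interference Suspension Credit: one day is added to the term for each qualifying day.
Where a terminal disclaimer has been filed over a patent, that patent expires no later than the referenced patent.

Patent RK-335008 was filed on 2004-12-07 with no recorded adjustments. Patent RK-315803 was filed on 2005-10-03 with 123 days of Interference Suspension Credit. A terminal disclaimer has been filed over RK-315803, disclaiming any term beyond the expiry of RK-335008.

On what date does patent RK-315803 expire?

Natural term of RK-315803:
  Base: filing + 24 years → 3 October 2029.
  Interference Suspension Credit: +123 days → 3 February 2030.
Expiry of referenced patent RK-335008:
  Base: filing + 24 years → 7 December 2028.
Terminal disclaimer: RK-315803 expires on the earlier of 3 February 2030 and 7 December 2028.

December 7, 2028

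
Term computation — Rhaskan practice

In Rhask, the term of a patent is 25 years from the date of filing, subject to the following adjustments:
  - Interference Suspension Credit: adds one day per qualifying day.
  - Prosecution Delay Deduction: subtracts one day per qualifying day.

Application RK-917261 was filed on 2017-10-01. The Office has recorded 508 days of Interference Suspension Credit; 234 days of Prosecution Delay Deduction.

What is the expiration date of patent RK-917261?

Base term: filing date + 25 years → 1 October 2042.
Interference Suspension Credit: +508 days → 21 February 2044.
Prosecution Delay Deduction: −234 days → 2 July 2043.

2043-07-02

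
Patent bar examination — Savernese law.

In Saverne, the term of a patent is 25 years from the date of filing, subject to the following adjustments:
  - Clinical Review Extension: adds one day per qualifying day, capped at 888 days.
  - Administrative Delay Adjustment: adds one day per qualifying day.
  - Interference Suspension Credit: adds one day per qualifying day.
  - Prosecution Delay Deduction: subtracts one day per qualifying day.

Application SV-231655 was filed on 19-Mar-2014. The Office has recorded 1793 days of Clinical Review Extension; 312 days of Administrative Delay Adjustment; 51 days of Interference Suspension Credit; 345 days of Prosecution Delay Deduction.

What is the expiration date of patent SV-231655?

Base term: filing date + 25 years → 19 March 2039.
Clinical Review Extension: 1793 days claimed exceeds the 888-day cap, so +888 days → 23 August 2041.
Administrative Delay Adjustment: +312 days → 1 July 2042.
Interference Suspension Credit: +51 days → 21 August 2042.
Prosecution Delay Deduction: −345 days → 10 September 2041.

2041-09-10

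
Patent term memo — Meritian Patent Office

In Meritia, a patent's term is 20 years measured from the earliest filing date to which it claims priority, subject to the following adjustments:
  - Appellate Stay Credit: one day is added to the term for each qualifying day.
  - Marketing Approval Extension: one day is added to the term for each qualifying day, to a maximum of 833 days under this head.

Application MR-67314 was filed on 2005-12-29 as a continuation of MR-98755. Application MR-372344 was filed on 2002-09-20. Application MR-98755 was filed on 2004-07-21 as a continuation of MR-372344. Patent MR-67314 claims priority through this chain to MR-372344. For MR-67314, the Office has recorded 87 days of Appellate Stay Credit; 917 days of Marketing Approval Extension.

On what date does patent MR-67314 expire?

Earliest priority filing: 20 September 2002.
Base term: 20 September 2002 + 20 years → 20 September 2022.
Appellate Stay Credit: +87 days → 16 December 2022.
Marketing Approval Extension: 917 days claimed exceeds the 833-day cap, so +833 days → 28 March 2025.

March 28, 2025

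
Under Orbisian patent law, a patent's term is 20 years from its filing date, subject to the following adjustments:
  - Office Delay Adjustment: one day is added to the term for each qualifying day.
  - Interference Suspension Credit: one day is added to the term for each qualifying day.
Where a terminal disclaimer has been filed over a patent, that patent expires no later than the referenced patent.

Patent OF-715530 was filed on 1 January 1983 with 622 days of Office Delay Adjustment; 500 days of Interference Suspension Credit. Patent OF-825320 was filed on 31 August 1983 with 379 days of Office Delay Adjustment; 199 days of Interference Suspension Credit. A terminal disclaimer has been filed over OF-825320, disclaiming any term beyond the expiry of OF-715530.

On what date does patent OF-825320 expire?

Natural term of OF-825320:
  Base: filing + 20 years → 31 August 2003.
  Office Delay Adjustment: +379 days → 13 September 2004.
  Interference Suspension Credit: +199 days → 31 March 2005.
Expiry of referenced patent OF-715530:
  Base: filing + 20 years → 1 January 2003.
  Office Delay Adjustment: +622 days → 14 September 2004.
  Interference Suspension Credit: +500 days → 27 January 2006.
Terminal disclaimer: OF-825320 expires on the earlier of 31 March 2005 and 27 January 2006.

March 31, 2005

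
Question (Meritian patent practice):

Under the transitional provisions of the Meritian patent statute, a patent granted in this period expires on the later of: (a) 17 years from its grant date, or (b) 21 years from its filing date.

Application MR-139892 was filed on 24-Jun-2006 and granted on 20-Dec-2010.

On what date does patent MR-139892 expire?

2027-12-20

(a) grant + 17 years → 20 December 2027.
(b) filing + 21 years → 24 June 2027.
Later of the two: 20 December 2027.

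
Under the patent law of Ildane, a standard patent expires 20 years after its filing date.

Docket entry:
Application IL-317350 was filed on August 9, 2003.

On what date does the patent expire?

2023-08-09

Filing date + 20 years → 9 August 2023.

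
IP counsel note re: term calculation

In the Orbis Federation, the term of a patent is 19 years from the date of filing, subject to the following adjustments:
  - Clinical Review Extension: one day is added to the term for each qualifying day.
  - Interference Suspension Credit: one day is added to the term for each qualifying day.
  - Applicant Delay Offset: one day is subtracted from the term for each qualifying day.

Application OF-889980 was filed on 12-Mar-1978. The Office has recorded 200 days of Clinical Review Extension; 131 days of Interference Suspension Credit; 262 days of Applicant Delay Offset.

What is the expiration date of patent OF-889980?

May 20, 1997

Base term: filing date + 19 years → 12 March 1997.
Clinical Review Extension: +200 days → 28 September 1997.
Interference Suspension Credit: +131 days → 6 February 1998.
Applicant Delay Offset: −262 days → 20 May 1997.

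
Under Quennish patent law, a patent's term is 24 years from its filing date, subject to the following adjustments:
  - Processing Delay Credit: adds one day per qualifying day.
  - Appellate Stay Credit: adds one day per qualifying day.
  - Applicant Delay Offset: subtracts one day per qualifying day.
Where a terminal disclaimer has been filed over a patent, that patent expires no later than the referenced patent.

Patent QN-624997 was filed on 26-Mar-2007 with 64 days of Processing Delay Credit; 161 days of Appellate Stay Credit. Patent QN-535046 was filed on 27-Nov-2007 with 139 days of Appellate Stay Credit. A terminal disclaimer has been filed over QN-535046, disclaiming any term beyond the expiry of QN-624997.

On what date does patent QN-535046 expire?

2031-11-06

Natural term of QN-535046:
  Base: filing + 24 years → 27 November 2031.
  Appellate Stay Credit: +139 days → 14 April 2032.
Expiry of referenced patent QN-624997:
  Base: filing + 24 years → 26 March 2031.
  Processing Delay Credit: +64 days → 29 May 2031.
  Appellate Stay Credit: +161 days → 6 November 2031.
Terminal disclaimer: QN-535046 expires on the earlier of 14 April 2032 and 6 November 2031.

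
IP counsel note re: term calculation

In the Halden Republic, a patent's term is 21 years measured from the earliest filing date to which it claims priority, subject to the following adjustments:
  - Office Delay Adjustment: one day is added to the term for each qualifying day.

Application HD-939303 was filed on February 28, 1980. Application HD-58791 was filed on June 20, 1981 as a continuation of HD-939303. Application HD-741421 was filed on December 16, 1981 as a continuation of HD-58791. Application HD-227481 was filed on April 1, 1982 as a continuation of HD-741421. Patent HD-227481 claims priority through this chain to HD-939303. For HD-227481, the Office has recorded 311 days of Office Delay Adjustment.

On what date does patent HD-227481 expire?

Earliest priority filing: 28 February 1980.
Base term: 28 February 1980 + 21 years → 28 February 2001.
Office Delay Adjustment: +311 days → 5 January 2002.

January 5, 2002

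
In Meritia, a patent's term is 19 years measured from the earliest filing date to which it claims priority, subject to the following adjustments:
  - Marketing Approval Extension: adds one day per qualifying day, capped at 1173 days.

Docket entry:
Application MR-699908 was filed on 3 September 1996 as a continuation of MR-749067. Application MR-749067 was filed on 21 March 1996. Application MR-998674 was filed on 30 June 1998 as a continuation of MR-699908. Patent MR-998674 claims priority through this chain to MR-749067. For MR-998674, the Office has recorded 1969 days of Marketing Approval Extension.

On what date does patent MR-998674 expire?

2018-06-06

Earliest priority filing: 21 March 1996.
Base term: 21 March 1996 + 19 years → 21 March 2015.
Marketing Approval Extension: 1969 days claimed exceeds the 1173-day cap, so +1173 days → 6 June 2018.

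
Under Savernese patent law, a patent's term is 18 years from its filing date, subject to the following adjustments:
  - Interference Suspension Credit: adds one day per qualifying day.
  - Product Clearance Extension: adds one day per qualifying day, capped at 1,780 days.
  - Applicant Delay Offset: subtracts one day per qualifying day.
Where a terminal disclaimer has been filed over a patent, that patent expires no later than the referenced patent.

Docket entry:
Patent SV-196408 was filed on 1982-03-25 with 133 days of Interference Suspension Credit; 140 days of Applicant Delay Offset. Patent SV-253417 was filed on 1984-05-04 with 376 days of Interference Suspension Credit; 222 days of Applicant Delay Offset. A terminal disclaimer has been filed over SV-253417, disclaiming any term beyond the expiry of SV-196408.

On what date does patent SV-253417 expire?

Natural term of SV-253417:
  Base: filing + 18 years → 4 May 2002.
  Interference Suspension Credit: +376 days → 15 May 2003.
  Applicant Delay Offset: −222 days → 5 October 2002.
Expiry of referenced patent SV-196408:
  Base: filing + 18 years → 25 March 2000.
  Interference Suspension Credit: +133 days → 5 August 2000.
  Applicant Delay Offset: −140 days → 18 March 2000.
Terminal disclaimer: SV-253417 expires on the earlier of 5 October 2002 and 18 March 2000.

2000-03-18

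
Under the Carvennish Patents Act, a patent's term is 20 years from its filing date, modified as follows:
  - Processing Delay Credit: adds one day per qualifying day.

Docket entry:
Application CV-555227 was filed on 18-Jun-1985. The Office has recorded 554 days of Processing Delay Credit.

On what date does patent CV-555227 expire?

2006-12-24

Base term: filing date + 20 years → 18 June 2005.
Processing Delay Credit: +554 days → 24 December 2006.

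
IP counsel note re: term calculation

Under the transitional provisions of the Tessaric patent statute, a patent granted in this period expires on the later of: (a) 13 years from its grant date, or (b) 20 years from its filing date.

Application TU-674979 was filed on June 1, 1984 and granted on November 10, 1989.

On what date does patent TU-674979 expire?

(a) grant + 13 years → 10 November 2002.
(b) filing + 20 years → 1 June 2004.
Later of the two: 1 June 2004.

2004-06-01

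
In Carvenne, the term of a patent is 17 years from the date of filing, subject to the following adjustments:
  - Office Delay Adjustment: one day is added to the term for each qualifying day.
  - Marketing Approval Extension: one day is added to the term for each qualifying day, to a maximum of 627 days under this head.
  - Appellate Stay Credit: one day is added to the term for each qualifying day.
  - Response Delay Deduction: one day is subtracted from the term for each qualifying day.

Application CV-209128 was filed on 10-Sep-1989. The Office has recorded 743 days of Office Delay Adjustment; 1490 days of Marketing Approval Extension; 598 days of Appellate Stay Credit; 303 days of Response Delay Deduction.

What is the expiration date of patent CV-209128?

Base term: filing date + 17 years → 10 September 2006.
Office Delay Adjustment: +743 days → 22 September 2008.
Marketing Approval Extension: 1490 days claimed exceeds the 627-day cap, so +627 days → 11 June 2010.
Appellate Stay Credit: +598 days → 30 January 2012.
Response Delay Deduction: −303 days → 2 April 2011.

April 2, 2011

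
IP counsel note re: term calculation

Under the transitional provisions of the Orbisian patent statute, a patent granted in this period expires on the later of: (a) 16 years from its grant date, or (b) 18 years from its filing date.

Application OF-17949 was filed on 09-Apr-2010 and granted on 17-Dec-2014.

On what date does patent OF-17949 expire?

2030-12-17

(a) grant + 16 years → 17 December 2030.
(b) filing + 18 years → 9 April 2028.
Later of the two: 17 December 2030.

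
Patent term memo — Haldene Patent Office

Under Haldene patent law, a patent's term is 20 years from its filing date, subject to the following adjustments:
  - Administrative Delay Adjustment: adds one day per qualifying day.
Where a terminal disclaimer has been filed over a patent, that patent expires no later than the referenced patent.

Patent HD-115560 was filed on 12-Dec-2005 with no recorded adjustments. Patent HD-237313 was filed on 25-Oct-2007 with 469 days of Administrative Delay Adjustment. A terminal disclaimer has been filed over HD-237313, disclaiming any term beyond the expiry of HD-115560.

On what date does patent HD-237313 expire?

2025-12-12

Natural term of HD-237313:
  Base: filing + 20 years → 25 October 2027.
  Administrative Delay Adjustment: +469 days → 5 February 2029.
Expiry of referenced patent HD-115560:
  Base: filing + 20 years → 12 December 2025.
Terminal disclaimer: HD-237313 expires on the earlier of 5 February 2029 and 12 December 2025.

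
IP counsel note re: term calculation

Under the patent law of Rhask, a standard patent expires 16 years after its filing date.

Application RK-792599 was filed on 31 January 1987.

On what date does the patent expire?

2003-01-31

Filing date + 16 years → 31 January 2003.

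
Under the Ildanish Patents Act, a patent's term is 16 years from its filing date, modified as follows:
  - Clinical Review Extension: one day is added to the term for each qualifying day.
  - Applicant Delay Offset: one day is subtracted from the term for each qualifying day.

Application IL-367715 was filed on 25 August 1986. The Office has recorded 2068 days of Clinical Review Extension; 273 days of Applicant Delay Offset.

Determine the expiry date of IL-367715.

2007-07-25

Base term: filing date + 16 years → 25 August 2002.
Clinical Review Extension: +2068 days → 23 April 2008.
Applicant Delay Offset: −273 days → 25 July 2007.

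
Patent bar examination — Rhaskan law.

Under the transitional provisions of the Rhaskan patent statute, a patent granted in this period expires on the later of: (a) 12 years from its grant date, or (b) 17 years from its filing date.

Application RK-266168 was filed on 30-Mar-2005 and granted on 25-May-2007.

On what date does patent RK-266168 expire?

2022-03-30

(a) grant + 12 years → 25 May 2019.
(b) filing + 17 years → 30 March 2022.
Later of the two: 30 March 2022.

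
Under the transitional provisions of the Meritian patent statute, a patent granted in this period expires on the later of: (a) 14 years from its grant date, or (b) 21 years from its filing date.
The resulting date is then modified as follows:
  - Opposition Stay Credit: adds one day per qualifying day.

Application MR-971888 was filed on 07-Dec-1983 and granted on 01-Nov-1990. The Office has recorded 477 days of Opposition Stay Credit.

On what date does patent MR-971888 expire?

(a) grant + 14 years → 1 November 2004.
(b) filing + 21 years → 7 December 2004.
Later of the two: 7 December 2004.
Opposition Stay Credit: +477 days → 29 March 2006.

2006-03-29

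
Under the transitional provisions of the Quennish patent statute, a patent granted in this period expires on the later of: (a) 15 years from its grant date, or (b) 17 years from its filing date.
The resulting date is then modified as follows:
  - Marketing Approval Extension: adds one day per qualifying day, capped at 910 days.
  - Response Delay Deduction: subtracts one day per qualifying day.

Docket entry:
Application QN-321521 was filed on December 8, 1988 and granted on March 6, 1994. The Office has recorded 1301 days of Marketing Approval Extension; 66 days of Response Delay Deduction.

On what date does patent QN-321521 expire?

(a) grant + 15 years → 6 March 2009.
(b) filing + 17 years → 8 December 2005.
Later of the two: 6 March 2009.
Marketing Approval Extension: 1301 days claimed exceeds the 910-day cap, so +910 days → 2 September 2011.
Response Delay Deduction: −66 days → 28 June 2011.

June 28, 2011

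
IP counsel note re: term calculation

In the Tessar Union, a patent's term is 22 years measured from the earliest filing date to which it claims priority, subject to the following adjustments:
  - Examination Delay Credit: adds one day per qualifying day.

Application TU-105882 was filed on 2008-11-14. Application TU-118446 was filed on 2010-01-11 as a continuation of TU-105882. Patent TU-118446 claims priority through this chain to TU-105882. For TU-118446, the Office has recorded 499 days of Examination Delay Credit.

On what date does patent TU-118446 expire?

2032-03-27

Earliest priority filing: 14 November 2008.
Base term: 14 November 2008 + 22 years → 14 November 2030.
Examination Delay Credit: +499 days → 27 March 2032.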